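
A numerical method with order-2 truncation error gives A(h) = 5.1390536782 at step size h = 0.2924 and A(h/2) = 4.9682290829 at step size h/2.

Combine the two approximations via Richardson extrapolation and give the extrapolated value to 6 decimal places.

Order 2 gives 2^r = 4 and 2^r − 1 = 3.
Top: 4(4.9682290829) − (5.1390536782) = 14.7338626534
Denominator 4 − 1 = 3.
Extrapolated: 14.7338626534 / 3 = 4.9112875511
Shift from A(h/2): −0.0569415318.

4.911288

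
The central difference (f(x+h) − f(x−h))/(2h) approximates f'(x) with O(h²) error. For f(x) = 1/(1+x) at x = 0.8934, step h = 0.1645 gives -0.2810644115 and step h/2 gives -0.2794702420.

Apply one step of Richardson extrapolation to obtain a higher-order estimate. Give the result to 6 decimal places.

With r = 2 the leading error scales as h^2, so the weight is 2^2 = 4.
4×(-0.2794702420) = -1.1178809680; (-1.1178809680) − (-0.2810644115) = -0.8368165565
(4×(-0.2794702420) − (-0.2810644115))/(4 − 1) = -0.2789388522
Correction |R − A(h/2)| = 5.314e-04; gap |A(h/2) − A(h)| = 1.594e-03.

-0.278939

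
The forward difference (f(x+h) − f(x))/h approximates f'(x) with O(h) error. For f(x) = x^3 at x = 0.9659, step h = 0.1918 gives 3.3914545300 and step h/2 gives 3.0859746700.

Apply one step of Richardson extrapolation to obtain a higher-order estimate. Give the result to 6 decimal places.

2.780495

r = 1: numerator weight 2, denominator 1.
2 × 3.0859746700 = 6.1719493400; subtract 3.3914545300 → 2.7804948100
Divide by 2^1 − 1 = 1.
2.7804948100 ÷ 1 = 2.7804948100
Gap between inputs: 3.055e-01; correction applied: −0.3054798600.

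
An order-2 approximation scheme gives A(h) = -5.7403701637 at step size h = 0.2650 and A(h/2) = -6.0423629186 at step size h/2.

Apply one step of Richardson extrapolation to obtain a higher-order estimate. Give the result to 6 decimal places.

-6.143027

The method has order 2: 2^2 = 4.
Weighted: (-24.1694516744) − (-5.7403701637) = -18.4290815107
(-18.4290815107) ÷ 3 = -6.1430271702
Correction |R − A(h/2)| = 1.007e-01; gap |A(h/2) − A(h)| = 3.020e-01.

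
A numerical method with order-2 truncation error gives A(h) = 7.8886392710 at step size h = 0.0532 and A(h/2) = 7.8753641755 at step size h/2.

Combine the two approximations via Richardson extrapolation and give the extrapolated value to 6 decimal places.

With r = 2 the leading error scales as h^2, so the weight is 2^2 = 4.
Weighted: 31.5014567020 − 7.8886392710 = 23.6128174310
Denominator 4 − 1 = 3.
So the Richardson estimate is 7.8709391437.

7.870939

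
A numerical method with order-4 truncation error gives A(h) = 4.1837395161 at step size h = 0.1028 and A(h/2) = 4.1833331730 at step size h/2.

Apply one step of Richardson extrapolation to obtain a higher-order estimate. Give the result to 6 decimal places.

4.183306

The method has order 4: 2^4 = 16.
2^4×A(h/2) = 66.9333307680; minus A(h) gives 62.7495912519.
R = 62.7495912519/15 = 4.1833060835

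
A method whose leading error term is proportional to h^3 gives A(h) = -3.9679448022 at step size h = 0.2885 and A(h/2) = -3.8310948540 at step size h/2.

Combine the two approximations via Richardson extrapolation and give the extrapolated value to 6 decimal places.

-3.811545

Order 3 gives 2^r = 8 and 2^r − 1 = 7.
8·(-3.8310948540) = -30.6487588320; subtract (-3.9679448022) → -26.6808140298
Denominator 8 − 1 = 7.
Result: -3.8115448614
Correction |R − A(h/2)| = 1.955e-02; gap |A(h/2) − A(h)| = 1.368e-01.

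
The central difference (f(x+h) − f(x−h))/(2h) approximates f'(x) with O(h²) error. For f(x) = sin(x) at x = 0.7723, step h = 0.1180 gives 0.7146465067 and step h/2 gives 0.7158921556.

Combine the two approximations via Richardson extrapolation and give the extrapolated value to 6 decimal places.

Method order is 2; weight 2^2 = 4.
Top: 4(0.7158921556) − (0.7146465067) = 2.1489221157
Divide by 2^2 − 1 = 3.
Extrapolated: 2.1489221157 / 3 = 0.7163073719
Gap between inputs: 1.246e-03; correction applied: +0.0004152163.

0.716307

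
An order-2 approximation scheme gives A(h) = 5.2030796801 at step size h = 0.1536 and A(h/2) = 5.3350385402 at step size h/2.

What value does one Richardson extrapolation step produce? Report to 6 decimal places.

Leading term ∝ h^2; use weight 4 = 2^2.
4·5.3350385402 = 21.3401541608; subtract 5.2030796801 → 16.1370744807
Divide by 2^2 − 1 = 3.
16.1370744807 ÷ 3 = 5.3790248269
Correction |R − A(h/2)| = 4.399e-02; gap |A(h/2) − A(h)| = 1.320e-01.

5.379025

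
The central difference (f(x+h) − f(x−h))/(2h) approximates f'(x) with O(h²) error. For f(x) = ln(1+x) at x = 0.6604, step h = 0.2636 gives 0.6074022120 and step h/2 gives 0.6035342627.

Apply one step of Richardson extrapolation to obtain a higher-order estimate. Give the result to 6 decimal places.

Leading term ∝ h^2; use weight 4 = 2^2.
A(h/2) − A(h) = 0.6035342627 − 0.6074022120 = -0.0038679493
Divide by 2^2 − 1 = 3: (-0.0038679493)/3 = -0.0012893164
R = A(h/2) + (A(h/2) − A(h))/3 = 0.6035342627 − 0.0012893164 = 0.6022449463

0.602245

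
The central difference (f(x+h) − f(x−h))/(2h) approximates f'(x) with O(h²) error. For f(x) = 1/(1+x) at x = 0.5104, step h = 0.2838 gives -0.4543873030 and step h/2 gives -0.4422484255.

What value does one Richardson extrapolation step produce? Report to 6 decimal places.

-0.438202

r = 2: numerator weight 4, denominator 3.
Difference of the inputs: -0.4422484255 − (-0.4543873030) = 0.0121388775
Divide by 2^2 − 1 = 3: 0.0121388775/3 = 0.0040462925
R = A(h/2) + (A(h/2) − A(h))/3 = -0.4422484255 + 0.0040462925 = -0.4382021330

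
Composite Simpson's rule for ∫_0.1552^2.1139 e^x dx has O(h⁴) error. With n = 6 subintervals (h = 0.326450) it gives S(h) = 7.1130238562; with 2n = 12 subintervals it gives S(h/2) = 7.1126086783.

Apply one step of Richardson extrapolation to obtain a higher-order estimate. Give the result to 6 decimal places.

7.112581

The method has order 4: 2^4 = 16.
2^4×A(h/2) = 113.8017388528; minus A(h) gives 106.6887149966.
Extrapolated: 106.6887149966 / 15 = 7.1125809998
Gap between inputs: 4.152e-04; correction applied: −0.0000276785.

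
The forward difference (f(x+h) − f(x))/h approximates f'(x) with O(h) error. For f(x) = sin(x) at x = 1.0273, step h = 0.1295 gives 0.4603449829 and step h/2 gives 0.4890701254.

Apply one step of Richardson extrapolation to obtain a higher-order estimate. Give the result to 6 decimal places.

r = 1, so 2^r = 2.
Top: 2(0.4890701254) − (0.4603449829) = 0.5177952679
Divide by 2^1 − 1 = 1.
Result: 0.5177952679

0.517795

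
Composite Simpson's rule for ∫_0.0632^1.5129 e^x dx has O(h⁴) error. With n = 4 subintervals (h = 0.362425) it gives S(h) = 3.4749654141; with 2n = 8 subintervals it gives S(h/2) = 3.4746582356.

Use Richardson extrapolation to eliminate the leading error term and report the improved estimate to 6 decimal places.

Leading term ∝ h^4; use weight 16 = 2^4.
2^4 × A(h/2) = 55.5945317696; minus A(h) gives 52.1195663555.
Denominator 16 − 1 = 15.
R = 52.1195663555/15 = 3.4746377570

3.474638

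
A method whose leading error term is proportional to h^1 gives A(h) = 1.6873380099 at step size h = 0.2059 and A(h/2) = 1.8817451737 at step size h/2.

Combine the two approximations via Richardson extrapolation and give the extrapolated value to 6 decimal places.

2.076152

Error is O(h^1); halving h shrinks it by 2^1 = 2.
Top: 2(1.8817451737) − (1.6873380099) = 2.0761523375
Denominator 2 − 1 = 1.
So the Richardson estimate is 2.0761523375.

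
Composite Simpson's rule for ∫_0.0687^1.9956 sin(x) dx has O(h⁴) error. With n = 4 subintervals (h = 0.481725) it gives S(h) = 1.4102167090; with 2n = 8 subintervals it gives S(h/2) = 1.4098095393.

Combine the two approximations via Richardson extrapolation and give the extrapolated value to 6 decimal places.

Leading term ∝ h^4; use weight 16 = 2^4.
16 × 1.4098095393 − 1.4102167090 = 21.1467359198
Divide by 2^4 − 1 = 15.
Result: 1.4097823947

1.409782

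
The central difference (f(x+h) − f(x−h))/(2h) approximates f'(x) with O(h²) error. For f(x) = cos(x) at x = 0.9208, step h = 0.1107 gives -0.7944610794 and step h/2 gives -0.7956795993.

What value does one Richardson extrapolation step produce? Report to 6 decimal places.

-0.796086

Method order is 2; weight 2^2 = 4.
Weighted: (-3.1827183972) − (-0.7944610794) = -2.3882573178
(-2.3882573178) ÷ 3 = -0.7960857726
Gap between inputs: 1.219e-03; correction applied: −0.0004061733.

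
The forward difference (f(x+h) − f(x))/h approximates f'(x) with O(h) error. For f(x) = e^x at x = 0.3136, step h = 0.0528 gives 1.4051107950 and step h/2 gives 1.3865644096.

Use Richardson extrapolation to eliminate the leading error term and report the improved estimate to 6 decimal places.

Error is O(h^1); halving h shrinks it by 2^1 = 2.
2·1.3865644096 − 1.4051107950 = 1.3680180242
R = 1.3680180242/1 = 1.3680180242
Correction |R − A(h/2)| = 1.855e-02; gap |A(h/2) − A(h)| = 1.855e-02.

1.368018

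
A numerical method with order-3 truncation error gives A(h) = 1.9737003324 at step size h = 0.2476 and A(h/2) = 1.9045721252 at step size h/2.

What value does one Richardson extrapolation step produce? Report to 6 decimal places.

With r = 3 the leading error scales as h^3, so the weight is 2^3 = 8.
2^3·A(h/2) = 15.2365770016; minus A(h) gives 13.2628766692.
(8·1.9045721252 − 1.9737003324)/(8 − 1) = 1.8946966670
Shift from A(h/2): −0.0098754582.

1.894697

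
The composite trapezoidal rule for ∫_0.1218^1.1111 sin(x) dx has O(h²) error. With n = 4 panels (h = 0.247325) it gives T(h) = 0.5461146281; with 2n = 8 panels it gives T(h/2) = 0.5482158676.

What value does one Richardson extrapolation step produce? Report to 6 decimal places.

0.548916

Leading term ∝ h^2; use weight 4 = 2^2.
4*0.5482158676 − 0.5461146281 = 1.6467488423
Divide by 2^2 − 1 = 3.
(4*0.5482158676 − 0.5461146281)/(4 − 1) = 0.5489162808
Correction |R − A(h/2)| = 7.004e-04; gap |A(h/2) − A(h)| = 2.101e-03.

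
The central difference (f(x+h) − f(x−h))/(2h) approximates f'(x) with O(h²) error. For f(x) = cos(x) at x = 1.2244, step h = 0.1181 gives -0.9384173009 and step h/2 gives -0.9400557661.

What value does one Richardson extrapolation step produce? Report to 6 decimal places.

Order 2 gives 2^r = 4 and 2^r − 1 = 3.
Numerator 4 × A(h/2) − A(h) = 4 × (-0.9400557661) − (-0.9384173009) = -2.8218057635
Divide by 2^2 − 1 = 3.
Result: -0.9406019212

-0.940602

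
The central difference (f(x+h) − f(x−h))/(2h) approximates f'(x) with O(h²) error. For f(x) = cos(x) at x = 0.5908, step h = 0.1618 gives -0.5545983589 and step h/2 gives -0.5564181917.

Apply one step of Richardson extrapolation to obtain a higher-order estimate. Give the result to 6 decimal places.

-0.557025

The method has order 2: 2^2 = 4.
Weighted: (-2.2256727668) − (-0.5545983589) = -1.6710744079
Divide by 2^2 − 1 = 3.
(-1.6710744079) ÷ 3 = -0.5570248026
Gap between inputs: 1.820e-03; correction applied: −0.0006066109.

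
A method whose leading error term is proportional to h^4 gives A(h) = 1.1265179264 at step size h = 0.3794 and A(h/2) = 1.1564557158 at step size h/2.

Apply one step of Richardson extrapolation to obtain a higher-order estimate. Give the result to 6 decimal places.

The method has order 4: 2^4 = 16.
16×1.1564557158 = 18.5032914528; subtract 1.1265179264 → 17.3767735264
(16×1.1564557158 − 1.1265179264)/(16 − 1) = 1.1584515684
Correction |R − A(h/2)| = 1.996e-03; gap |A(h/2) − A(h)| = 2.994e-02.

1.158452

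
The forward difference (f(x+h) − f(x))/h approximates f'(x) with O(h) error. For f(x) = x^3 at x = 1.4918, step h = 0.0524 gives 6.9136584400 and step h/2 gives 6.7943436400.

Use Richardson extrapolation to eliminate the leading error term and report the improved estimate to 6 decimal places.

6.675029

r = 1: numerator weight 2, denominator 1.
Difference of the inputs: 6.7943436400 − 6.9136584400 = -0.1193148000
Correction (A(h/2) − A(h))/(2 − 1) = (-0.1193148000)/1 = -0.1193148000
R = 6.7943436400 − 0.1193148000 = 6.6750288400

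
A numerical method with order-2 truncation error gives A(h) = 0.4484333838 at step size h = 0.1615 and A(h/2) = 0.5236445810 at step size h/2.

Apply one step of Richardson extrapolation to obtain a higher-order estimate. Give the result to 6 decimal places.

Error is O(h^2); halving h shrinks it by 2^2 = 4.
4 × 0.5236445810 = 2.0945783240; 2.0945783240 − 0.4484333838 = 1.6461449402
1.6461449402 ÷ 3 = 0.5487149801

0.548715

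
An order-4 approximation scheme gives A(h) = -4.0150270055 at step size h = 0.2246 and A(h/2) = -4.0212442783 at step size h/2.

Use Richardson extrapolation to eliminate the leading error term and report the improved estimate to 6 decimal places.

The method has order 4: 2^4 = 16.
Top: 16(-4.0212442783) − (-4.0150270055) = -60.3248814473
(16×(-4.0212442783) − (-4.0150270055))/(16 − 1) = -4.0216587632
Shift from A(h/2): −0.0004144849.

-4.021659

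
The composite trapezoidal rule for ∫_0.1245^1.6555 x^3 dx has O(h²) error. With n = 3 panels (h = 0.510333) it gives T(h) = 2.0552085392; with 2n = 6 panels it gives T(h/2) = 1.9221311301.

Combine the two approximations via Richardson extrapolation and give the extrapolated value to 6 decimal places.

1.877772

Error is O(h^2); halving h shrinks it by 2^2 = 4.
Numerator 4*A(h/2) − A(h) = 4*1.9221311301 − 2.0552085392 = 5.6333159812
5.6333159812 ÷ 3 = 1.8777719937
Gap between inputs: 1.331e-01; correction applied: −0.0443591364.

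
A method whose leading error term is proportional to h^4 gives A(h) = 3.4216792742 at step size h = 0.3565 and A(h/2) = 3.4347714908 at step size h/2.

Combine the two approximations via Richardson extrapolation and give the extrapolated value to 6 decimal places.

Order 4 gives 2^r = 16 and 2^r − 1 = 15.
Numerator 16×A(h/2) − A(h) = 16×3.4347714908 − 3.4216792742 = 51.5346645786
Denominator 16 − 1 = 15.
Extrapolated: 51.5346645786 / 15 = 3.4356443052

3.435644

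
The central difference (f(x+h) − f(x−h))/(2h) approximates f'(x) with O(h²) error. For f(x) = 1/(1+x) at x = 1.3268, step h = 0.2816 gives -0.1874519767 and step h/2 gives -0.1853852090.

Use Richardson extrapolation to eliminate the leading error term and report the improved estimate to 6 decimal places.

Error is O(h^2); halving h shrinks it by 2^2 = 4.
Top: 4(-0.1853852090) − (-0.1874519767) = -0.5540888593
Divide by 2^2 − 1 = 3.
So the Richardson estimate is -0.1846962864.
Gap between inputs: 2.067e-03; correction applied: +0.0006889226.

-0.184696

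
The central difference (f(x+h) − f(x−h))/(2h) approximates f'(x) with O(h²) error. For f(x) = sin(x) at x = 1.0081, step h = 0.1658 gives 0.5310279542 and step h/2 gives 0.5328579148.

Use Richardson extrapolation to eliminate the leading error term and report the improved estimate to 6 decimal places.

0.533468

With r = 2 the leading error scales as h^2, so the weight is 2^2 = 4.
Top: 4(0.5328579148) − (0.5310279542) = 1.6004037050
Denominator 4 − 1 = 3.
Result: 0.5334679017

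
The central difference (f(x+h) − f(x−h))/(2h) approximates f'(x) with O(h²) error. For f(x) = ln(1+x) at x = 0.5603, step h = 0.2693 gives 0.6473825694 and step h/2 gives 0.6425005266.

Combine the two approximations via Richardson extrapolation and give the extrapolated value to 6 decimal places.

0.640873

Order 2 gives 2^r = 4 and 2^r − 1 = 3.
Top: 4(0.6425005266) − (0.6473825694) = 1.9226195370
(4×0.6425005266 − 0.6473825694)/(4 − 1) = 0.6408731790
Gap between inputs: 4.882e-03; correction applied: −0.0016273476.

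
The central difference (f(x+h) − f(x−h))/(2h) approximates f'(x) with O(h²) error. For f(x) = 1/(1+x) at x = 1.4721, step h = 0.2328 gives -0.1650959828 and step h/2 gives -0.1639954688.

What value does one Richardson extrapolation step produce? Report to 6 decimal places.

-0.163629

r = 2, so 2^r = 4.
4×(-0.1639954688) = -0.6559818752; subtract (-0.1650959828) → -0.4908858924
Denominator 4 − 1 = 3.
So the Richardson estimate is -0.1636286308.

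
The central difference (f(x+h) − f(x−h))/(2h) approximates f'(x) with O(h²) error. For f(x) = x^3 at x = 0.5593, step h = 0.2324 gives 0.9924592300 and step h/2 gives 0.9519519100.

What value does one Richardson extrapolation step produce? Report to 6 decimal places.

Error is O(h^2); halving h shrinks it by 2^2 = 4.
Top: 4(0.9519519100) − (0.9924592300) = 2.8153484100
2.8153484100 ÷ 3 = 0.9384494700

0.938449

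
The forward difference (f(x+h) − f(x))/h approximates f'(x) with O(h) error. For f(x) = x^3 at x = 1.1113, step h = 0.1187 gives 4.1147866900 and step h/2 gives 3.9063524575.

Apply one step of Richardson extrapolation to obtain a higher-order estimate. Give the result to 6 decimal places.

3.697918

r = 1: numerator weight 2, denominator 1.
Difference of the inputs: 3.9063524575 − 4.1147866900 = -0.2084342325
Correction (A(h/2) − A(h))/(2 − 1) = (-0.2084342325)/1 = -0.2084342325
R = 3.9063524575 − 0.2084342325 = 3.6979182250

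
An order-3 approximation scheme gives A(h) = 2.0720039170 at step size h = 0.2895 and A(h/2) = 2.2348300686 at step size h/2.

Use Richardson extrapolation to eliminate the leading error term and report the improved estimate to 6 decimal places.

Error is O(h^3); halving h shrinks it by 2^3 = 8.
Difference of the inputs: 2.2348300686 − 2.0720039170 = 0.1628261516
Divide by 2^3 − 1 = 7: 0.1628261516/7 = 0.0232608788
R = 2.2348300686 + 0.0232608788 = 2.2580909474
Correction |R − A(h/2)| = 2.326e-02; gap |A(h/2) − A(h)| = 1.628e-01.

2.258091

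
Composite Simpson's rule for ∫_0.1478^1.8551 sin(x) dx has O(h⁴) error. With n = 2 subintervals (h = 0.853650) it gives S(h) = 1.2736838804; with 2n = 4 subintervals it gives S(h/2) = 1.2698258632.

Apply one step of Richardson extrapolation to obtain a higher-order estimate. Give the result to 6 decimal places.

Method order is 4; weight 2^4 = 16.
16×1.2698258632 − 1.2736838804 = 19.0435299308
Extrapolated: 19.0435299308 / 15 = 1.2695686621
Correction |R − A(h/2)| = 2.572e-04; gap |A(h/2) − A(h)| = 3.858e-03.

1.269569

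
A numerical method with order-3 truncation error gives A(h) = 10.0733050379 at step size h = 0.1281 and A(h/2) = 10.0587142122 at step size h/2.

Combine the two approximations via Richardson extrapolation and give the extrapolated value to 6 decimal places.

Order 3 gives 2^r = 8 and 2^r − 1 = 7.
2^3 × A(h/2) = 80.4697136976; minus A(h) gives 70.3964086597.
Extrapolated: 70.3964086597 / 7 = 10.0566298085

10.056630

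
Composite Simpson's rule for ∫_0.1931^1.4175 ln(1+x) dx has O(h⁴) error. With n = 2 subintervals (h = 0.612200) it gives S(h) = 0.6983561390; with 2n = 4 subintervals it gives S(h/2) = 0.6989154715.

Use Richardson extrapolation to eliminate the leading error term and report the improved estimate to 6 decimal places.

0.698953

r = 4, so 2^r = 16.
Difference of the inputs: 0.6989154715 − 0.6983561390 = 0.0005593325
Divide by 2^4 − 1 = 15: 0.0005593325/15 = 0.0000372888
R = A(h/2) + (A(h/2) − A(h))/15 = 0.6989154715 + 0.0000372888 = 0.6989527603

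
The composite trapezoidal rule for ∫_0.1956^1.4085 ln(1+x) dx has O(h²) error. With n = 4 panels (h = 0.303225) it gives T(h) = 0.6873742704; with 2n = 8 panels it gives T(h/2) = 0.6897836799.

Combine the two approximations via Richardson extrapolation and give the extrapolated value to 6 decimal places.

The method has order 2: 2^2 = 4.
A(h/2) − A(h) = 0.6897836799 − 0.6873742704 = 0.0024094095
Divide by 2^2 − 1 = 3: 0.0024094095/3 = 0.0008031365
R = 0.6897836799 + 0.0008031365 = 0.6905868164

0.690587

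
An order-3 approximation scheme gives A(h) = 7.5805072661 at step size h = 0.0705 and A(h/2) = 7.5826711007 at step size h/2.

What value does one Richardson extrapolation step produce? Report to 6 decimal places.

With r = 3 the leading error scales as h^3, so the weight is 2^3 = 8.
A(h/2) − A(h) = 7.5826711007 − 7.5805072661 = 0.0021638346
Correction (A(h/2) − A(h))/(8 − 1) = 0.0021638346/7 = 0.0003091192
R = A(h/2) + (A(h/2) − A(h))/7 = 7.5826711007 + 0.0003091192 = 7.5829802199

7.582980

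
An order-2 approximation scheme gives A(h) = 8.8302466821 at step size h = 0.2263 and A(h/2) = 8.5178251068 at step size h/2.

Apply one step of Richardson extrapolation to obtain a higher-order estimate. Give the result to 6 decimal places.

8.413685

With r = 2 the leading error scales as h^2, so the weight is 2^2 = 4.
Numerator 4×A(h/2) − A(h) = 4×8.5178251068 − 8.8302466821 = 25.2410537451
Denominator 4 − 1 = 3.
Extrapolated: 25.2410537451 / 3 = 8.4136845817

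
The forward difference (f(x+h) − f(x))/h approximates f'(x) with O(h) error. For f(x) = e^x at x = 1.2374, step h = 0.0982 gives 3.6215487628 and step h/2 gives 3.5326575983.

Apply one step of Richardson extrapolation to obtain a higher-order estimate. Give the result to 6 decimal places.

With r = 1 the leading error scales as h^1, so the weight is 2^1 = 2.
Weighted: 7.0653151966 − 3.6215487628 = 3.4437664338
3.4437664338 ÷ 1 = 3.4437664338

3.443766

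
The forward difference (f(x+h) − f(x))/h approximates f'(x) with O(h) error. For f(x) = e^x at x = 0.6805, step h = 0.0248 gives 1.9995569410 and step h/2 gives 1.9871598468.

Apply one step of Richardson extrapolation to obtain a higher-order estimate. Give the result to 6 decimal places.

With r = 1 the leading error scales as h^1, so the weight is 2^1 = 2.
A(h/2) − A(h) = 1.9871598468 − 1.9995569410 = -0.0123970942
Correction (A(h/2) − A(h))/(2 − 1) = (-0.0123970942)/1 = -0.0123970942
R = A(h/2) + (A(h/2) − A(h))/1 = 1.9871598468 − 0.0123970942 = 1.9747627526
Correction |R − A(h/2)| = 1.240e-02; gap |A(h/2) − A(h)| = 1.240e-02.

1.974763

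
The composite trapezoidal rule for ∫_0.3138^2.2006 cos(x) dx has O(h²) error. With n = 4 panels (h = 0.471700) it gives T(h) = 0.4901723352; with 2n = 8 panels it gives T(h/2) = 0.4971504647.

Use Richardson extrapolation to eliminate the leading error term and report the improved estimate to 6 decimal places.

0.499477

The method has order 2: 2^2 = 4.
Weighted: 1.9886018588 − 0.4901723352 = 1.4984295236
R = 1.4984295236/3 = 0.4994765079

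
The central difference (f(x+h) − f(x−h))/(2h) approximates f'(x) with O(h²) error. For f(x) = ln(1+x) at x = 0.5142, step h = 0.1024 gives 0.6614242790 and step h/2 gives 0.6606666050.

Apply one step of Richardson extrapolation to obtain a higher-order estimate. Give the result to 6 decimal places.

Leading term ∝ h^2; use weight 4 = 2^2.
Top: 4(0.6606666050) − (0.6614242790) = 1.9812421410
Extrapolated: 1.9812421410 / 3 = 0.6604140470
Correction |R − A(h/2)| = 2.526e-04; gap |A(h/2) − A(h)| = 7.577e-04.

0.660414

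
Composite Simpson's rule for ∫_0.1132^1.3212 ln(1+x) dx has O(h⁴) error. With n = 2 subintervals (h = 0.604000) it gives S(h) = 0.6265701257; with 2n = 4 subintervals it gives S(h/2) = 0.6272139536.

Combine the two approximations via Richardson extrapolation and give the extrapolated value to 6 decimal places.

0.627257

r = 4, so 2^r = 16.
Top: 16(0.6272139536) − (0.6265701257) = 9.4088531319
Denominator 16 − 1 = 15.
9.4088531319 ÷ 15 = 0.6272568755
Shift from A(h/2): +0.0000429219.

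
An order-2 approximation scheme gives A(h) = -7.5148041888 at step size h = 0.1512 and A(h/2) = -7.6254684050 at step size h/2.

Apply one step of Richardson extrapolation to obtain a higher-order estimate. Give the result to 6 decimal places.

The method has order 2: 2^2 = 4.
4·(-7.6254684050) − (-7.5148041888) = -22.9870694312
Denominator 4 − 1 = 3.
Result: -7.6623564771

-7.662356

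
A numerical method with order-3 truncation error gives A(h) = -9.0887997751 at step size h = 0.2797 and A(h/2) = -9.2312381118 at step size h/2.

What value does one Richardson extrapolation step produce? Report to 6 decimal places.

-9.251586

Error is O(h^3); halving h shrinks it by 2^3 = 8.
8 × (-9.2312381118) = -73.8499048944; (-73.8499048944) − (-9.0887997751) = -64.7611051193
Denominator 8 − 1 = 7.
(8 × (-9.2312381118) − (-9.0887997751))/(8 − 1) = -9.2515864456
Gap between inputs: 1.424e-01; correction applied: −0.0203483338.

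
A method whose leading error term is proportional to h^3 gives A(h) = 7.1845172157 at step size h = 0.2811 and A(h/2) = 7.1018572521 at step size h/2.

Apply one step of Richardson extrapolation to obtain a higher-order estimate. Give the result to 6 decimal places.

With r = 3 the leading error scales as h^3, so the weight is 2^3 = 8.
Top: 8(7.1018572521) − (7.1845172157) = 49.6303408011
Denominator 8 − 1 = 7.
(8 × 7.1018572521 − 7.1845172157)/(8 − 1) = 7.0900486859

7.090049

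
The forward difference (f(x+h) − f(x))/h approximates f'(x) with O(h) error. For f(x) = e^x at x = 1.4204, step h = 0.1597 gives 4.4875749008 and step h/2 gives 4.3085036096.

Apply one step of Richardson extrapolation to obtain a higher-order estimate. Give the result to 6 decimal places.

Leading term ∝ h^1; use weight 2 = 2^1.
2×4.3085036096 − 4.4875749008 = 4.1294323184
4.1294323184 ÷ 1 = 4.1294323184

4.129432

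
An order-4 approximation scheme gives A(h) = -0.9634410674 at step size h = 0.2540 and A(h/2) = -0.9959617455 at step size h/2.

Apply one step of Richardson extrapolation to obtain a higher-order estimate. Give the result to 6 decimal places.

-0.998130

Leading term ∝ h^4; use weight 16 = 2^4.
16 × (-0.9959617455) = -15.9353879280; subtract (-0.9634410674) → -14.9719468606
Extrapolated: (-14.9719468606) / 15 = -0.9981297907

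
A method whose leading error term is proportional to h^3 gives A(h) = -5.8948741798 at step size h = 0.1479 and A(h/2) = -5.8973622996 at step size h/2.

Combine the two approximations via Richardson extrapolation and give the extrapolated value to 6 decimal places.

-5.897718

Order 3 gives 2^r = 8 and 2^r − 1 = 7.
2^3·A(h/2) = -47.1788983968; minus A(h) gives -41.2840242170.
R = (-41.2840242170)/7 = -5.8977177453
Gap between inputs: 2.488e-03; correction applied: −0.0003554457.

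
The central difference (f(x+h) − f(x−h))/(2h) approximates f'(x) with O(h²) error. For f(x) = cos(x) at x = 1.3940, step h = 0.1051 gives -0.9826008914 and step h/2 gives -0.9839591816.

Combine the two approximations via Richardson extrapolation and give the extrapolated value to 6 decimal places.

Method order is 2; weight 2^2 = 4.
Top: 4(-0.9839591816) − (-0.9826008914) = -2.9532358350
Denominator 4 − 1 = 3.
R = (-2.9532358350)/3 = -0.9844119450

-0.984412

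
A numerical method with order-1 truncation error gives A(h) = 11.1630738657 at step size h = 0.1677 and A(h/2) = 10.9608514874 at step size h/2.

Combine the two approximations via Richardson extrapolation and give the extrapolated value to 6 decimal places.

10.758629

r = 1, so 2^r = 2.
2*10.9608514874 = 21.9217029748; 21.9217029748 − 11.1630738657 = 10.7586291091
Denominator 2 − 1 = 1.
(2*10.9608514874 − 11.1630738657)/(2 − 1) = 10.7586291091
Shift from A(h/2): −0.2022223783.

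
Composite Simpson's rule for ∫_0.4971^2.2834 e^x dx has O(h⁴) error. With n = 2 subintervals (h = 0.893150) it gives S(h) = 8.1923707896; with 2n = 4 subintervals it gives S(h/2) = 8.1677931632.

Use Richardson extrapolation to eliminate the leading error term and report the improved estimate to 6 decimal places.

8.166155

r = 4, so 2^r = 16.
2^4×A(h/2) = 130.6846906112; minus A(h) gives 122.4923198216.
R = 122.4923198216/15 = 8.1661546548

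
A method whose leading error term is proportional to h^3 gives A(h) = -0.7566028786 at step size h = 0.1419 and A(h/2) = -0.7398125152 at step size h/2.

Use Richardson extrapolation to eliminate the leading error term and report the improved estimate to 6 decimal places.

The method has order 3: 2^3 = 8.
8 × (-0.7398125152) = -5.9185001216; subtract (-0.7566028786) → -5.1618972430
Extrapolated: (-5.1618972430) / 7 = -0.7374138919
Shift from A(h/2): +0.0023986233.

-0.737414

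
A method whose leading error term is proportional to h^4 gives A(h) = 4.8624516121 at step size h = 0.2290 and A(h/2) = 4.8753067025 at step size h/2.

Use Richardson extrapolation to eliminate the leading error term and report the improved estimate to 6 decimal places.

r = 4: numerator weight 16, denominator 15.
Difference of the inputs: 4.8753067025 − 4.8624516121 = 0.0128550904
Divide by 2^4 − 1 = 15: 0.0128550904/15 = 0.0008570060
R = A(h/2) + (A(h/2) − A(h))/15 = 4.8753067025 + 0.0008570060 = 4.8761637085
Gap between inputs: 1.286e-02; correction applied: +0.0008570060.

4.876164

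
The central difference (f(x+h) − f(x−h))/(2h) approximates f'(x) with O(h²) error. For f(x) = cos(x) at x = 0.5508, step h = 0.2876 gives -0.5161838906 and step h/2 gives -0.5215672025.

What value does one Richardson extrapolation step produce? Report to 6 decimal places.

-0.523362

Method order is 2; weight 2^2 = 4.
4×(-0.5215672025) = -2.0862688100; subtract (-0.5161838906) → -1.5700849194
Extrapolated: (-1.5700849194) / 3 = -0.5233616398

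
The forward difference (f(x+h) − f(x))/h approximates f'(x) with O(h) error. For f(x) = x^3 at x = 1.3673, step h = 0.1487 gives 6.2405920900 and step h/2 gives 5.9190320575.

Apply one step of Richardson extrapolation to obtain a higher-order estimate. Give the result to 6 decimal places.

5.597472

Method order is 1; weight 2^1 = 2.
A(h/2) − A(h) = 5.9190320575 − 6.2405920900 = -0.3215600325
Correction (A(h/2) − A(h))/(2 − 1) = (-0.3215600325)/1 = -0.3215600325
R = A(h/2) + (A(h/2) − A(h))/1 = 5.9190320575 − 0.3215600325 = 5.5974720250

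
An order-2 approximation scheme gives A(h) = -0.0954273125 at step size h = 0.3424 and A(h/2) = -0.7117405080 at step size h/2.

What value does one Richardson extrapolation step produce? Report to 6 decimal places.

Method order is 2; weight 2^2 = 4.
Weighted: (-2.8469620320) − (-0.0954273125) = -2.7515347195
(-2.7515347195) ÷ 3 = -0.9171782398

-0.917178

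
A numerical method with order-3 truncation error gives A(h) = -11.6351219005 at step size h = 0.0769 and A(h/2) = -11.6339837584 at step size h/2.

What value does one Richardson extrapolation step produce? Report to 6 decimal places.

-11.633821

Leading term ∝ h^3; use weight 8 = 2^3.
8·(-11.6339837584) = -93.0718700672; subtract (-11.6351219005) → -81.4367481667
Denominator 8 − 1 = 7.
(8·(-11.6339837584) − (-11.6351219005))/(8 − 1) = -11.6338211667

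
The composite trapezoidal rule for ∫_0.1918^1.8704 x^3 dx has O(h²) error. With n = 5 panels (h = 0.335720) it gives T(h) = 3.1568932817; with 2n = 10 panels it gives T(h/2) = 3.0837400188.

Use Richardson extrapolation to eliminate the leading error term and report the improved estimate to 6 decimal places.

Leading term ∝ h^2; use weight 4 = 2^2.
4·3.0837400188 = 12.3349600752; 12.3349600752 − 3.1568932817 = 9.1780667935
Divide by 2^2 − 1 = 3.
9.1780667935 ÷ 3 = 3.0593555978

3.059356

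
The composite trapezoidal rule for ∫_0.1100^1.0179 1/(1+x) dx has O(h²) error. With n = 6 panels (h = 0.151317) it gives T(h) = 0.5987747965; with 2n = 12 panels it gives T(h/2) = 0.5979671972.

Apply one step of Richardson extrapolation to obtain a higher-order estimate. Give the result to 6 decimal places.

0.597698

Error is O(h^2); halving h shrinks it by 2^2 = 4.
A(h/2) − A(h) = 0.5979671972 − 0.5987747965 = -0.0008075993
Correction (A(h/2) − A(h))/(4 − 1) = (-0.0008075993)/3 = -0.0002691998
R = 0.5979671972 − 0.0002691998 = 0.5976979974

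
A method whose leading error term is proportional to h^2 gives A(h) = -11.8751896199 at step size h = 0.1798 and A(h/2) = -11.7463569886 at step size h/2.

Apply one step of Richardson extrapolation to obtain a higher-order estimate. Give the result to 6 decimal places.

-11.703413

With r = 2 the leading error scales as h^2, so the weight is 2^2 = 4.
Difference of the inputs: -11.7463569886 − (-11.8751896199) = 0.1288326313
Divide by 2^2 − 1 = 3: 0.1288326313/3 = 0.0429442104
R = -11.7463569886 + 0.0429442104 = -11.7034127782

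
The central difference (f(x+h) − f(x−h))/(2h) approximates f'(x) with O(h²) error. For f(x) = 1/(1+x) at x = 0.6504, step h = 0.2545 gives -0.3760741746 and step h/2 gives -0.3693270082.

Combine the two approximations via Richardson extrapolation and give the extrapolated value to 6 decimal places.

-0.367078

The method has order 2: 2^2 = 4.
4·(-0.3693270082) − (-0.3760741746) = -1.1012338582
(4·(-0.3693270082) − (-0.3760741746))/(4 − 1) = -0.3670779527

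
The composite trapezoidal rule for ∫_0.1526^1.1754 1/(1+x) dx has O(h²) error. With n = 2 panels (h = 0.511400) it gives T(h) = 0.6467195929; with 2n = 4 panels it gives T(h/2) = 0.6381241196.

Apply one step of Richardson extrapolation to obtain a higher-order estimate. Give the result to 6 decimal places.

0.635259

r = 2, so 2^r = 4.
2^2×A(h/2) = 2.5524964784; minus A(h) gives 1.9057768855.
R = 1.9057768855/3 = 0.6352589618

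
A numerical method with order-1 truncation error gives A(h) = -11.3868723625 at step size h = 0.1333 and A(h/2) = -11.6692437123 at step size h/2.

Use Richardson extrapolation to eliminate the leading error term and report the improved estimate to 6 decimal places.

-11.951615

Error is O(h^1); halving h shrinks it by 2^1 = 2.
Difference of the inputs: -11.6692437123 − (-11.3868723625) = -0.2823713498
Divide by 2^1 − 1 = 1: (-0.2823713498)/1 = -0.2823713498
R = A(h/2) + (A(h/2) − A(h))/1 = -11.6692437123 − 0.2823713498 = -11.9516150621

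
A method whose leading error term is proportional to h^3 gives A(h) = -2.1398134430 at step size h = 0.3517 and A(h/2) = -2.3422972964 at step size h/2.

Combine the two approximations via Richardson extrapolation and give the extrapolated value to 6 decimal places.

Order 3 gives 2^r = 8 and 2^r − 1 = 7.
Numerator 8·A(h/2) − A(h) = 8·(-2.3422972964) − (-2.1398134430) = -16.5985649282
Divide by 2^3 − 1 = 7.
(8·(-2.3422972964) − (-2.1398134430))/(8 − 1) = -2.3712235612

-2.371224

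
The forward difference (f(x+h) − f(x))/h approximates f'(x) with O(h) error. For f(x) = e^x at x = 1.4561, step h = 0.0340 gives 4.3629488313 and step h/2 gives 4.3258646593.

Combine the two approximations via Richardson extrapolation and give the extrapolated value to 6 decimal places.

4.288780

With r = 1 the leading error scales as h^1, so the weight is 2^1 = 2.
2×4.3258646593 = 8.6517293186; subtract 4.3629488313 → 4.2887804873
Extrapolated: 4.2887804873 / 1 = 4.2887804873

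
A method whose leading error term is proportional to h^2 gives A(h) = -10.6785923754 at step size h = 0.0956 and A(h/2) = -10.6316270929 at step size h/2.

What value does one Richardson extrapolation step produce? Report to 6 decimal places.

r = 2: numerator weight 4, denominator 3.
4 × (-10.6316270929) − (-10.6785923754) = -31.8479159962
Denominator 4 − 1 = 3.
Result: -10.6159719987

-10.615972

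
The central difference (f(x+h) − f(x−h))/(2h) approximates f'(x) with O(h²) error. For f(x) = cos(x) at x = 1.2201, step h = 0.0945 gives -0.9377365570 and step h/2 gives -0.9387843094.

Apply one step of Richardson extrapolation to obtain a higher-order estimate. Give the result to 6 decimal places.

The method has order 2: 2^2 = 4.
Numerator 4·A(h/2) − A(h) = 4·(-0.9387843094) − (-0.9377365570) = -2.8174006806
Extrapolated: (-2.8174006806) / 3 = -0.9391335602
Gap between inputs: 1.048e-03; correction applied: −0.0003492508.

-0.939134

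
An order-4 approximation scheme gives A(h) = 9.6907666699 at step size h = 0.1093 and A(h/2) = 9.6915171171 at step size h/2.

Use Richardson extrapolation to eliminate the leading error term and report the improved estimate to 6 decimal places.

Order 4 gives 2^r = 16 and 2^r − 1 = 15.
16 × 9.6915171171 = 155.0642738736; 155.0642738736 − 9.6907666699 = 145.3735072037
Extrapolated: 145.3735072037 / 15 = 9.6915671469
Gap between inputs: 7.504e-04; correction applied: +0.0000500298.

9.691567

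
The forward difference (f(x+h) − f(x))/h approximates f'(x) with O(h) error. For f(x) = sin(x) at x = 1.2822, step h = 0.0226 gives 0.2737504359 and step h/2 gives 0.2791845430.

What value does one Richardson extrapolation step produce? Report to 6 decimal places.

Leading term ∝ h^1; use weight 2 = 2^1.
2×0.2791845430 − 0.2737504359 = 0.2846186501
Divide by 2^1 − 1 = 1.
0.2846186501 ÷ 1 = 0.2846186501

0.284619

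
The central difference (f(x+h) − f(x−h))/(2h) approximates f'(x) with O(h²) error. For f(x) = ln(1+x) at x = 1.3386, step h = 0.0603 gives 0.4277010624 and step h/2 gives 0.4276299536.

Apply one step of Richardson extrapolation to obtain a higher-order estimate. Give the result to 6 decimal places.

With r = 2 the leading error scales as h^2, so the weight is 2^2 = 4.
4×0.4276299536 − 0.4277010624 = 1.2828187520
(4×0.4276299536 − 0.4277010624)/(4 − 1) = 0.4276062507

0.427606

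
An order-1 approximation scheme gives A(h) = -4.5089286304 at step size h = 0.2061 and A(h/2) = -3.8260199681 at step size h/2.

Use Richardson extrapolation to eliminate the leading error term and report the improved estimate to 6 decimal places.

The method has order 1: 2^1 = 2.
Top: 2(-3.8260199681) − (-4.5089286304) = -3.1431113058
R = (-3.1431113058)/1 = -3.1431113058

-3.143111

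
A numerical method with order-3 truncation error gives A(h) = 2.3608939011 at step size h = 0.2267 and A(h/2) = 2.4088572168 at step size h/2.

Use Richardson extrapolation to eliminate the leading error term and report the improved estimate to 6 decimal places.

Order 3 gives 2^r = 8 and 2^r − 1 = 7.
8*2.4088572168 = 19.2708577344; subtract 2.3608939011 → 16.9099638333
Denominator 8 − 1 = 7.
Extrapolated: 16.9099638333 / 7 = 2.4157091190

2.415709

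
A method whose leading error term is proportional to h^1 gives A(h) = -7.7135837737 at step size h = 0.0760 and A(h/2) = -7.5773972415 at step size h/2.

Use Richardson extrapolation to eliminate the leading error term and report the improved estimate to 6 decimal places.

-7.441211

Leading term ∝ h^1; use weight 2 = 2^1.
Numerator 2*A(h/2) − A(h) = 2*(-7.5773972415) − (-7.7135837737) = -7.4412107093
Denominator 2 − 1 = 1.
R = (-7.4412107093)/1 = -7.4412107093
Shift from A(h/2): +0.1361865322.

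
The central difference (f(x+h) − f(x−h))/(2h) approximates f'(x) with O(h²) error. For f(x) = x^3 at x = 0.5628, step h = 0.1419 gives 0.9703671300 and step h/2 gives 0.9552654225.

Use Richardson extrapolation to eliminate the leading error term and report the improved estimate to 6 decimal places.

Error is O(h^2); halving h shrinks it by 2^2 = 4.
4*0.9552654225 = 3.8210616900; 3.8210616900 − 0.9703671300 = 2.8506945600
Extrapolated: 2.8506945600 / 3 = 0.9502315200

0.950232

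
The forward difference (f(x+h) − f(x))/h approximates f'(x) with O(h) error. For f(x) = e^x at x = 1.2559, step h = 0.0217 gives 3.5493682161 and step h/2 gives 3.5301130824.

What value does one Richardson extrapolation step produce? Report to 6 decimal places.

3.510858

Method order is 1; weight 2^1 = 2.
2^1×A(h/2) = 7.0602261648; minus A(h) gives 3.5108579487.
Extrapolated: 3.5108579487 / 1 = 3.5108579487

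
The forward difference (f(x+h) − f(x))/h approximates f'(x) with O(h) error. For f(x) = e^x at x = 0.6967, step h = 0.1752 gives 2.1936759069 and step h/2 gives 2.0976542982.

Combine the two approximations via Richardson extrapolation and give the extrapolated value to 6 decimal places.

2.001633

r = 1, so 2^r = 2.
Numerator 2×A(h/2) − A(h) = 2×2.0976542982 − 2.1936759069 = 2.0016326895
Divide by 2^1 − 1 = 1.
Result: 2.0016326895
Correction |R − A(h/2)| = 9.602e-02; gap |A(h/2) − A(h)| = 9.602e-02.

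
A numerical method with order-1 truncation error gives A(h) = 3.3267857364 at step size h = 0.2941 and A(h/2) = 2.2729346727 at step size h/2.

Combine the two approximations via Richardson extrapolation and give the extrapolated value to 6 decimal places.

Order 1 gives 2^r = 2 and 2^r − 1 = 1.
2·2.2729346727 − 3.3267857364 = 1.2190836090
Denominator 2 − 1 = 1.
1.2190836090 ÷ 1 = 1.2190836090

1.219084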